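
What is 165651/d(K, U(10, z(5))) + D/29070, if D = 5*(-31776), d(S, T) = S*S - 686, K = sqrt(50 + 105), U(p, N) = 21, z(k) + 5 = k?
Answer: -6049185/19057 ≈ -317.43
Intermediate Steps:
z(k) = -5 + k
K = sqrt(155) ≈ 12.450
d(S, T) = -686 + S**2 (d(S, T) = S**2 - 686 = -686 + S**2)
D = -158880
165651/d(K, U(10, z(5))) + D/29070 = 165651/(-686 + (sqrt(155))**2) - 158880/29070 = 165651/(-686 + 155) - 158880*1/29070 = 165651/(-531) - 5296/969 = 165651*(-1/531) - 5296/969 = -55217/177 - 5296/969 = -6049185/19057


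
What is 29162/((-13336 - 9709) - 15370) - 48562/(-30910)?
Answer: 96411181/118740765 ≈ 0.81195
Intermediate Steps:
29162/((-13336 - 9709) - 15370) - 48562/(-30910) = 29162/(-23045 - 15370) - 48562*(-1/30910) = 29162/(-38415) + 24281/15455 = 29162*(-1/38415) + 24281/15455 = -29162/38415 + 24281/15455 = 96411181/118740765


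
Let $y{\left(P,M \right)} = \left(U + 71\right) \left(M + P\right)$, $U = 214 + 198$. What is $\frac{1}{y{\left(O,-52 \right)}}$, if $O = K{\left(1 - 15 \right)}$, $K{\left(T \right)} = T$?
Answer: $- \frac{1}{31878} \approx -3.137 \cdot 10^{-5}$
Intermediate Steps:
$U = 412$
$O = -14$ ($O = 1 - 15 = -14$)
$y{\left(P,M \right)} = 483 M + 483 P$ ($y{\left(P,M \right)} = \left(412 + 71\right) \left(M + P\right) = 483 \left(M + P\right) = 483 M + 483 P$)
$\frac{1}{y{\left(O,-52 \right)}} = \frac{1}{483 \left(-52\right) + 483 \left(-14\right)} = \frac{1}{-25116 - 6762} = \frac{1}{-31878} = - \frac{1}{31878}$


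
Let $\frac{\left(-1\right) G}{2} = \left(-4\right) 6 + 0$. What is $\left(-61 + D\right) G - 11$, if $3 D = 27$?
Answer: $-2507$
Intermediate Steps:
$D = 9$ ($D = \frac{1}{3} \cdot 27 = 9$)
$G = 48$ ($G = - 2 \left(\left(-4\right) 6 + 0\right) = - 2 \left(-24 + 0\right) = \left(-2\right) \left(-24\right) = 48$)
$\left(-61 + D\right) G - 11 = \left(-61 + 9\right) 48 - 11 = \left(-52\right) 48 - 11 = -2496 - 11 = -2507$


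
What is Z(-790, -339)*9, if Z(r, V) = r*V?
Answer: 2410290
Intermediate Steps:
Z(r, V) = V*r
Z(-790, -339)*9 = -339*(-790)*9 = 267810*9 = 2410290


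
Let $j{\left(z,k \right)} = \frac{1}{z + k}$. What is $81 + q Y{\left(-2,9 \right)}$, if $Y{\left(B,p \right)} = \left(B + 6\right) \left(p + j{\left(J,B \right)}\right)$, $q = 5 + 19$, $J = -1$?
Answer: $913$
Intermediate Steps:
$q = 24$
$j{\left(z,k \right)} = \frac{1}{k + z}$
$Y{\left(B,p \right)} = \left(6 + B\right) \left(p + \frac{1}{-1 + B}\right)$ ($Y{\left(B,p \right)} = \left(B + 6\right) \left(p + \frac{1}{B - 1}\right) = \left(6 + B\right) \left(p + \frac{1}{-1 + B}\right)$)
$81 + q Y{\left(-2,9 \right)} = 81 + 24 \frac{6 - 2 + 9 \left(-1 - 2\right) \left(6 - 2\right)}{-1 - 2} = 81 + 24 \frac{6 - 2 + 9 \left(-3\right) 4}{-3} = 81 + 24 \left(- \frac{6 - 2 - 108}{3}\right) = 81 + 24 \left(\left(- \frac{1}{3}\right) \left(-104\right)\right) = 81 + 24 \cdot \frac{104}{3} = 81 + 832 = 913$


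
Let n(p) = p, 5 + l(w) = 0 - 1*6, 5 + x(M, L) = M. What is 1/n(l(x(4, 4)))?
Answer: -1/11 ≈ -0.090909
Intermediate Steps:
x(M, L) = -5 + M
l(w) = -11 (l(w) = -5 + (0 - 1*6) = -5 + (0 - 6) = -5 - 6 = -11)
1/n(l(x(4, 4))) = 1/(-11) = -1/11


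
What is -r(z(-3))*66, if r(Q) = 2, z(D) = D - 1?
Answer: -132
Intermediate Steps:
z(D) = -1 + D
-r(z(-3))*66 = -2*66 = -1*132 = -132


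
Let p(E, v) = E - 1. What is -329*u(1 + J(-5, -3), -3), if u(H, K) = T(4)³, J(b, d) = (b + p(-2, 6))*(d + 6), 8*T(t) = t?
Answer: -329/8 ≈ -41.125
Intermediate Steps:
p(E, v) = -1 + E
T(t) = t/8
J(b, d) = (-3 + b)*(6 + d) (J(b, d) = (b + (-1 - 2))*(d + 6) = (b - 3)*(6 + d) = (-3 + b)*(6 + d))
u(H, K) = ⅛ (u(H, K) = ((⅛)*4)³ = (½)³ = ⅛)
-329*u(1 + J(-5, -3), -3) = -329*⅛ = -329/8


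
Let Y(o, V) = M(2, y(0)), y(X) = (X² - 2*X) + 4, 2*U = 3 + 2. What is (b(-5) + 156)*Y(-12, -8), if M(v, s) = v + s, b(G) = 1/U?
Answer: 4692/5 ≈ 938.40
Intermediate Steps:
U = 5/2 (U = (3 + 2)/2 = (½)*5 = 5/2 ≈ 2.5000)
b(G) = ⅖ (b(G) = 1/(5/2) = ⅖)
y(X) = 4 + X² - 2*X
M(v, s) = s + v
Y(o, V) = 6 (Y(o, V) = (4 + 0² - 2*0) + 2 = (4 + 0 + 0) + 2 = 4 + 2 = 6)
(b(-5) + 156)*Y(-12, -8) = (⅖ + 156)*6 = (782/5)*6 = 4692/5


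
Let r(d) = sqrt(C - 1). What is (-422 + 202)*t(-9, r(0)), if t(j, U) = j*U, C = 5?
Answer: 3960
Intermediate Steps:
r(d) = 2 (r(d) = sqrt(5 - 1) = sqrt(4) = 2)
t(j, U) = U*j
(-422 + 202)*t(-9, r(0)) = (-422 + 202)*(2*(-9)) = -220*(-18) = 3960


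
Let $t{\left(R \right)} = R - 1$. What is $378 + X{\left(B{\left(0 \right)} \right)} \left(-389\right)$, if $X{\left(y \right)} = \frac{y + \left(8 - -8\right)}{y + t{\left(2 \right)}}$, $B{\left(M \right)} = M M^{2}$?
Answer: $-5846$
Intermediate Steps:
$t{\left(R \right)} = -1 + R$
$B{\left(M \right)} = M^{3}$
$X{\left(y \right)} = \frac{16 + y}{1 + y}$ ($X{\left(y \right)} = \frac{y + \left(8 - -8\right)}{y + \left(-1 + 2\right)} = \frac{y + \left(8 + 8\right)}{y + 1} = \frac{y + 16}{1 + y} = \frac{16 + y}{1 + y}$)
$378 + X{\left(B{\left(0 \right)} \right)} \left(-389\right) = 378 + \frac{16 + 0^{3}}{1 + 0^{3}} \left(-389\right) = 378 + \frac{16 + 0}{1 + 0} \left(-389\right) = 378 + 1^{-1} \cdot 16 \left(-389\right) = 378 + 1 \cdot 16 \left(-389\right) = 378 + 16 \left(-389\right) = 378 - 6224 = -5846$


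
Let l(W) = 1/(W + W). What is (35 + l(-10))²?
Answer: 488601/400 ≈ 1221.5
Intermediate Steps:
l(W) = 1/(2*W)
(35 + l(-10))² = (35 + (½)/(-10))² = (35 + (½)*(-⅒))² = (35 - 1/20)² = (699/20)² = 488601/400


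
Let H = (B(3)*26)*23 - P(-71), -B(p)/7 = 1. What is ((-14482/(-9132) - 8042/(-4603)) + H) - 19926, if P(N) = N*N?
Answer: -612647238499/21017298 ≈ -29150.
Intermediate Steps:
B(p) = -7 (B(p) = -7*1 = -7)
P(N) = N²
H = -9227 (H = -7*26*23 - 1*(-71)² = -182*23 - 1*5041 = -4186 - 5041 = -9227)
((-14482/(-9132) - 8042/(-4603)) + H) - 19926 = ((-14482/(-9132) - 8042/(-4603)) - 9227) - 19926 = ((-14482*(-1/9132) - 8042*(-1/4603)) - 9227) - 19926 = ((7241/4566 + 8042/4603) - 9227) - 19926 = (70050095/21017298 - 9227) - 19926 = -193856558551/21017298 - 19926 = -612647238499/21017298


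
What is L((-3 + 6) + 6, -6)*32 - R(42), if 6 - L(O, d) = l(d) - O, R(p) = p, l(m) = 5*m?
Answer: 1398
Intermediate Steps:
L(O, d) = 6 + O - 5*d (L(O, d) = 6 - (5*d - O) = 6 - (-O + 5*d) = 6 + (O - 5*d) = 6 + O - 5*d)
L((-3 + 6) + 6, -6)*32 - R(42) = (6 + ((-3 + 6) + 6) - 5*(-6))*32 - 1*42 = (6 + (3 + 6) + 30)*32 - 42 = (6 + 9 + 30)*32 - 42 = 45*32 - 42 = 1440 - 42 = 1398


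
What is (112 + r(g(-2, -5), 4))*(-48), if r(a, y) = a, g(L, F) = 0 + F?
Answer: -5136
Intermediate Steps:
g(L, F) = F
(112 + r(g(-2, -5), 4))*(-48) = (112 - 5)*(-48) = 107*(-48) = -5136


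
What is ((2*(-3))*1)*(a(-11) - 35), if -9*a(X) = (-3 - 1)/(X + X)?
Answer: 6934/33 ≈ 210.12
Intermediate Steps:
a(X) = 2/(9*X) (a(X) = -(-3 - 1)/(9*(X + X)) = -(-4)/(9*(2*X)) = -(-4)*1/(2*X)/9 = -(-2)/(9*X) = 2/(9*X))
((2*(-3))*1)*(a(-11) - 35) = ((2*(-3))*1)*((2/9)/(-11) - 35) = (-6*1)*((2/9)*(-1/11) - 35) = -6*(-2/99 - 35) = -6*(-3467/99) = 6934/33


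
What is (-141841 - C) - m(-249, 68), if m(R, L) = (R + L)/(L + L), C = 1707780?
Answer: -251548275/136 ≈ -1.8496e+6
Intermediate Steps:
m(R, L) = (L + R)/(2*L) (m(R, L) = (L + R)/((2*L)) = (L + R)*(1/(2*L)) = (L + R)/(2*L))
(-141841 - C) - m(-249, 68) = (-141841 - 1*1707780) - (68 - 249)/(2*68) = (-141841 - 1707780) - (-181)/(2*68) = -1849621 - 1*(-181/136) = -1849621 + 181/136 = -251548275/136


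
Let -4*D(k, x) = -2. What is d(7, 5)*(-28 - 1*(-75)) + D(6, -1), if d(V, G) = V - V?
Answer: ½ ≈ 0.50000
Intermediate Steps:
D(k, x) = ½ (D(k, x) = -¼*(-2) = ½)
d(V, G) = 0
d(7, 5)*(-28 - 1*(-75)) + D(6, -1) = 0*(-28 - 1*(-75)) + ½ = 0*(-28 + 75) + ½ = 0*47 + ½ = 0 + ½ = ½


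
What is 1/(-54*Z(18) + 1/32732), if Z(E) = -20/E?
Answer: 32732/1963921 ≈ 0.016667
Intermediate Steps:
1/(-54*Z(18) + 1/32732) = 1/(-(-1080)/18 + 1/32732) = 1/(-54*(-10/9) + 1/32732) = 1/(60 + 1/32732) = 1/(1963921/32732) = 32732/1963921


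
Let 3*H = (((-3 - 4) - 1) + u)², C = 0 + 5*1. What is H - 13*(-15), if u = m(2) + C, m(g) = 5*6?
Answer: 438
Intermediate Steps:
m(g) = 30
C = 5 (C = 0 + 5 = 5)
u = 35 (u = 30 + 5 = 35)
H = 243 (H = (((-3 - 4) - 1) + 35)²/3 = ((-7 - 1) + 35)²/3 = (-8 + 35)²/3 = (⅓)*27² = (⅓)*729 = 243)
H - 13*(-15) = 243 - 13*(-15) = 243 + 195 = 438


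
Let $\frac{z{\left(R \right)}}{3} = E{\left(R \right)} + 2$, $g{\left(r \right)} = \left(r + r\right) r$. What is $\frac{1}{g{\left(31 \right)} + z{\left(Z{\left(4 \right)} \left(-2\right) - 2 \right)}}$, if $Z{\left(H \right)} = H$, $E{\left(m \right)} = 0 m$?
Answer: $\frac{1}{1928} \approx 0.00051867$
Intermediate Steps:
$E{\left(m \right)} = 0$
$g{\left(r \right)} = 2 r^{2}$ ($g{\left(r \right)} = 2 r r = 2 r^{2}$)
$z{\left(R \right)} = 6$ ($z{\left(R \right)} = 3 \left(0 + 2\right) = 3 \cdot 2 = 6$)
$\frac{1}{g{\left(31 \right)} + z{\left(Z{\left(4 \right)} \left(-2\right) - 2 \right)}} = \frac{1}{2 \cdot 31^{2} + 6} = \frac{1}{2 \cdot 961 + 6} = \frac{1}{1922 + 6} = \frac{1}{1928}$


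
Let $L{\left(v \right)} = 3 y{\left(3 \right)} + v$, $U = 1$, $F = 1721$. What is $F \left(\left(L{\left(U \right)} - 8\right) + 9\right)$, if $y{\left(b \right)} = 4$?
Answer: $24094$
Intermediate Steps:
$L{\left(v \right)} = 12 + v$ ($L{\left(v \right)} = 3 \cdot 4 + v = 12 + v$)
$F \left(\left(L{\left(U \right)} - 8\right) + 9\right) = 1721 \left(\left(\left(12 + 1\right) - 8\right) + 9\right) = 1721 \left(\left(13 - 8\right) + 9\right) = 1721 \left(5 + 9\right) = 1721 \cdot 14 = 24094$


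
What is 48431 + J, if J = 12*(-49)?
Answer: 47843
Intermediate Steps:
J = -588
48431 + J = 48431 - 588 = 47843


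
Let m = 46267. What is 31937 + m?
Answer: 78204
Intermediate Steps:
31937 + m = 31937 + 46267 = 78204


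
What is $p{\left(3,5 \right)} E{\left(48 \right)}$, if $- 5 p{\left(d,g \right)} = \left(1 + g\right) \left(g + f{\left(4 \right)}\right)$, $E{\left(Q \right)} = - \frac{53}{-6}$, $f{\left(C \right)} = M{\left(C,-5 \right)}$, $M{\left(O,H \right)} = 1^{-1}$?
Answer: $- \frac{318}{5} \approx -63.6$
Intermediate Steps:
$M{\left(O,H \right)} = 1$
$f{\left(C \right)} = 1$
$E{\left(Q \right)} = \frac{53}{6}$ ($E{\left(Q \right)} = \left(-53\right) \left(- \frac{1}{6}\right) = \frac{53}{6}$)
$p{\left(d,g \right)} = - \frac{\left(1 + g\right)^{2}}{5}$ ($p{\left(d,g \right)} = - \frac{\left(1 + g\right) \left(g + 1\right)}{5} = - \frac{\left(1 + g\right) \left(1 + g\right)}{5} = - \frac{\left(1 + g\right)^{2}}{5}$)
$p{\left(3,5 \right)} E{\left(48 \right)} = \left(- \frac{1}{5} - 2 - \frac{5^{2}}{5}\right) \frac{53}{6} = \left(- \frac{1}{5} - 2 - 5\right) \frac{53}{6} = \left(- \frac{36}{5}\right) \frac{53}{6} = - \frac{318}{5}$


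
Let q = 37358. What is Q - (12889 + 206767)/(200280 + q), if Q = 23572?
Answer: 2800691640/118819 ≈ 23571.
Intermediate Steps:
Q - (12889 + 206767)/(200280 + q) = 23572 - (12889 + 206767)/(200280 + 37358) = 23572 - 219656/237638 = 23572 - 1*109828/118819 = 23572 - 109828/118819 = 2800691640/118819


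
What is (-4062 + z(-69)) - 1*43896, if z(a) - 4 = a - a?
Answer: -47954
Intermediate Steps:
z(a) = 4 (z(a) = 4 + (a - a) = 4 + 0 = 4)
(-4062 + z(-69)) - 1*43896 = (-4062 + 4) - 1*43896 = -4058 - 43896 = -47954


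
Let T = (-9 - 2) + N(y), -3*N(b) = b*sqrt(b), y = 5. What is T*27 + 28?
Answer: -269 - 45*sqrt(5) ≈ -369.62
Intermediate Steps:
N(b) = -b**(3/2)/3 (N(b) = -b*sqrt(b)/3 = -b**(3/2)/3)
T = -11 - 5*sqrt(5)/3 (T = (-9 - 2) - 5*sqrt(5)/3 = -11 - 5*sqrt(5)/3 ≈ -14.727)
T*27 + 28 = (-11 - 5*sqrt(5)/3)*27 + 28 = (-297 - 45*sqrt(5)) + 28 = -269 - 45*sqrt(5)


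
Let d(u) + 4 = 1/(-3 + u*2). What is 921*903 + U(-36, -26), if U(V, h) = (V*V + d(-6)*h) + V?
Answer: 12495431/15 ≈ 8.3303e+5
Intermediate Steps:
d(u) = -4 + 1/(-3 + 2*u) (d(u) = -4 + 1/(-3 + u*2) = -4 + 1/(-3 + 2*u))
U(V, h) = V + V² - 61*h/15 (U(V, h) = (V*V + ((13 - 8*(-6))/(-3 + 2*(-6)))*h) + V = (V² + ((13 + 48)/(-3 - 12))*h) + V = (V² + (61/(-15))*h) + V = (V² + (-1/15*61)*h) + V = (V² - 61*h/15) + V = V + V² - 61*h/15)
921*903 + U(-36, -26) = 921*903 + (-36 + (-36)² - 61/15*(-26)) = 831663 + (-36 + 1296 + 1586/15) = 831663 + 20486/15 = 12495431/15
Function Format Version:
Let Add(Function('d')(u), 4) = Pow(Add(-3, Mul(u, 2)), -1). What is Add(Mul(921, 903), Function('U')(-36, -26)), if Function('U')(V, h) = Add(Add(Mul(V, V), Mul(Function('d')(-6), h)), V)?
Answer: Rational(12495431, 15) ≈ 8.3303e+5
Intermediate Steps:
Function('d')(u) = Add(-4, Pow(Add(-3, Mul(2, u)), -1)) (Function('d')(u) = Add(-4, Pow(Add(-3, Mul(u, 2)), -1)) = Add(-4, Pow(Add(-3, Mul(2, u)), -1)))
Function('U')(V, h) = Add(V, Pow(V, 2), Mul(Rational(-61, 15), h)) (Function('U')(V, h) = Add(Add(Mul(V, V), Mul(Mul(Pow(Add(-3, Mul(2, -6)), -1), Add(13, Mul(-8, -6))), h)), V) = Add(Add(Pow(V, 2), Mul(Mul(Pow(Add(-3, -12), -1), Add(13, 48)), h)), V) = Add(Add(Pow(V, 2), Mul(Mul(Pow(-15, -1), 61), h)), V) = Add(Add(Pow(V, 2), Mul(Mul(Rational(-1, 15), 61), h)), V) = Add(Add(Pow(V, 2), Mul(Rational(-61, 15), h)), V) = Add(V, Pow(V, 2), Mul(Rational(-61, 15), h)))
Add(Mul(921, 903), Function('U')(-36, -26)) = Add(Mul(921, 903), Add(-36, Pow(-36, 2), Mul(Rational(-61, 15), -26))) = Add(831663, Add(-36, 1296, Rational(1586, 15))) = Add(831663, Rational(20486, 15)) = Rational(12495431, 15)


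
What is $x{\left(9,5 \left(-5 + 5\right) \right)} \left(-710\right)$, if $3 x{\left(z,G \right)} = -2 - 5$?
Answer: $\frac{4970}{3} \approx 1656.7$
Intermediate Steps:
$x{\left(z,G \right)} = - \frac{7}{3}$ ($x{\left(z,G \right)} = \frac{-2 - 5}{3} = \frac{1}{3} \left(-7\right) = - \frac{7}{3}$)
$x{\left(9,5 \left(-5 + 5\right) \right)} \left(-710\right) = \left(- \frac{7}{3}\right) \left(-710\right) = \frac{4970}{3}$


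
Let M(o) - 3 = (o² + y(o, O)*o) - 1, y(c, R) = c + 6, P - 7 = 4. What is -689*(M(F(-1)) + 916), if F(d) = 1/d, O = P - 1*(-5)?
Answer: -629746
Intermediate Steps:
P = 11 (P = 7 + 4 = 11)
O = 16 (O = 11 - 1*(-5) = 11 + 5 = 16)
F(d) = 1/d
y(c, R) = 6 + c
M(o) = 2 + o² + o*(6 + o) (M(o) = 3 + ((o² + (6 + o)*o) - 1) = 3 + ((o² + o*(6 + o)) - 1) = 3 + (-1 + o² + o*(6 + o)) = 2 + o² + o*(6 + o))
-689*(M(F(-1)) + 916) = -689*((2 + (1/(-1))² + (6 + 1/(-1))/(-1)) + 916) = -689*((2 + (-1)² - (6 - 1)) + 916) = -689*((2 + 1 - 1*5) + 916) = -689*((2 + 1 - 5) + 916) = -689*(-2 + 916) = -689*914 = -629746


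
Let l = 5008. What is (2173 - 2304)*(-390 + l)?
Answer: -604958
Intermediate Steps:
(2173 - 2304)*(-390 + l) = (2173 - 2304)*(-390 + 5008) = -131*4618 = -604958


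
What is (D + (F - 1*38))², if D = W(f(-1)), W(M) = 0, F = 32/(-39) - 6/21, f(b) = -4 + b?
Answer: 113976976/74529 ≈ 1529.3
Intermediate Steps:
F = -302/273 (F = 32*(-1/39) - 6*1/21 = -32/39 - 2/7 = -302/273 ≈ -1.1062)
D = 0
(D + (F - 1*38))² = (0 + (-302/273 - 1*38))² = (0 + (-302/273 - 38))² = (0 - 10676/273)² = (-10676/273)² = 113976976/74529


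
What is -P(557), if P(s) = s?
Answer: -557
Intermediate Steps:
-P(557) = -1*557 = -557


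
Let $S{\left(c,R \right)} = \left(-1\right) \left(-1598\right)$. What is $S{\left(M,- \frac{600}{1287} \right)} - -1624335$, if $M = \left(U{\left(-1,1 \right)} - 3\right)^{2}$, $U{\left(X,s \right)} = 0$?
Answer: $1625933$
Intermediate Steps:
$M = 9$ ($M = \left(0 - 3\right)^{2} = \left(-3\right)^{2} = 9$)
$S{\left(c,R \right)} = 1598$
$S{\left(M,- \frac{600}{1287} \right)} - -1624335 = 1598 - -1624335 = 1598 + 1624335 = 1625933$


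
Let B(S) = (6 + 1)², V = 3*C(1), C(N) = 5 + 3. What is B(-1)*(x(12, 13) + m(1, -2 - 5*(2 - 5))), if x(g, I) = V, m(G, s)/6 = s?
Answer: 4998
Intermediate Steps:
C(N) = 8
m(G, s) = 6*s
V = 24 (V = 3*8 = 24)
B(S) = 49 (B(S) = 7² = 49)
x(g, I) = 24
B(-1)*(x(12, 13) + m(1, -2 - 5*(2 - 5))) = 49*(24 + 6*(-2 - 5*(2 - 5))) = 49*(24 + 6*(-2 - 5*(-3))) = 49*(24 + 6*(-2 + 15)) = 49*(24 + 6*13) = 49*(24 + 78) = 49*102 = 4998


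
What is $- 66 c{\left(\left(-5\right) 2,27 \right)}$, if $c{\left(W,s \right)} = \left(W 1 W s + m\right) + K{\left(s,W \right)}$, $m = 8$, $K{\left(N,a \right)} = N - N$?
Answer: $-178728$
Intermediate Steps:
$K{\left(N,a \right)} = 0$
$c{\left(W,s \right)} = 8 + s W^{2}$ ($c{\left(W,s \right)} = \left(W 1 W s + 8\right) + 0 = \left(W W s + 8\right) + 0 = \left(W^{2} s + 8\right) + 0 = \left(s W^{2} + 8\right) + 0 = \left(8 + s W^{2}\right) + 0 = 8 + s W^{2}$)
$- 66 c{\left(\left(-5\right) 2,27 \right)} = - 66 \left(8 + 27 \left(\left(-5\right) 2\right)^{2}\right) = - 66 \left(8 + 27 \left(-10\right)^{2}\right) = - 66 \left(8 + 27 \cdot 100\right) = - 66 \left(8 + 2700\right) = \left(-66\right) 2708 = -178728$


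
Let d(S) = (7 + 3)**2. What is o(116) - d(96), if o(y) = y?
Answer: 16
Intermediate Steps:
d(S) = 100 (d(S) = 10**2 = 100)
o(116) - d(96) = 116 - 1*100 = 116 - 100 = 16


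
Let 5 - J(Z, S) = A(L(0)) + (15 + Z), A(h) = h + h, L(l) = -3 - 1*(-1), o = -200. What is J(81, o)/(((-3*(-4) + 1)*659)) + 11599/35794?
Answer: 96254555/306647198 ≈ 0.31389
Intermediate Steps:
L(l) = -2 (L(l) = -3 + 1 = -2)
A(h) = 2*h
J(Z, S) = -6 - Z (J(Z, S) = 5 - (2*(-2) + (15 + Z)) = 5 - (-4 + (15 + Z)) = 5 - (11 + Z) = 5 + (-11 - Z) = -6 - Z)
J(81, o)/(((-3*(-4) + 1)*659)) + 11599/35794 = (-6 - 1*81)/(((-3*(-4) + 1)*659)) + 11599/35794 = (-6 - 81)/(((12 + 1)*659)) + 11599*(1/35794) = -87/(13*659) + 11599/35794 = -87/8567 + 11599/35794 = 96254555/306647198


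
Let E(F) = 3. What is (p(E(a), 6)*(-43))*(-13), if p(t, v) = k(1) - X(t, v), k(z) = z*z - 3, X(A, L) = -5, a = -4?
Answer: 1677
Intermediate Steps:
k(z) = -3 + z**2 (k(z) = z**2 - 3 = -3 + z**2)
p(t, v) = 3 (p(t, v) = (-3 + 1**2) - 1*(-5) = (-3 + 1) + 5 = -2 + 5 = 3)
(p(E(a), 6)*(-43))*(-13) = (3*(-43))*(-13) = -129*(-13) = 1677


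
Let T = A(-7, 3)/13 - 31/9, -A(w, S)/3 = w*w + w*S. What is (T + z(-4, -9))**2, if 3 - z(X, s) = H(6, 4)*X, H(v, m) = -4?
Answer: 7182400/13689 ≈ 524.68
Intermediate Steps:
A(w, S) = -3*w**2 - 3*S*w (A(w, S) = -3*(w*w + w*S) = -3*(w**2 + S*w) = -3*w**2 - 3*S*w)
T = -1159/117 (T = -3*(-7)*(3 - 7)/13 - 31/9 = -3*(-7)*(-4)*(1/13) - 31*1/9 = -84*1/13 - 31/9 = -84/13 - 31/9 = -1159/117 ≈ -9.9060)
z(X, s) = 3 + 4*X (z(X, s) = 3 - (-4)*X = 3 + 4*X)
(T + z(-4, -9))**2 = (-1159/117 + (3 + 4*(-4)))**2 = (-1159/117 + (3 - 16))**2 = (-1159/117 - 13)**2 = (-2680/117)**2 = 7182400/13689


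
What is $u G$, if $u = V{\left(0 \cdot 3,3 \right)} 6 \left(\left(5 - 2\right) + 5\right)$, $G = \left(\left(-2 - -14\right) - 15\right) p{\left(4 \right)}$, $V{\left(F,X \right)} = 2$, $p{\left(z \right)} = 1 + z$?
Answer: $-1440$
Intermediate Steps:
$G = -15$ ($G = \left(\left(-2 - -14\right) - 15\right) \left(1 + 4\right) = \left(\left(-2 + 14\right) - 15\right) 5 = \left(12 - 15\right) 5 = \left(-3\right) 5 = -15$)
$u = 96$ ($u = 2 \cdot 6 \left(\left(5 - 2\right) + 5\right) = 12 \left(3 + 5\right) = 12 \cdot 8 = 96$)
$u G = 96 \left(-15\right) = -1440$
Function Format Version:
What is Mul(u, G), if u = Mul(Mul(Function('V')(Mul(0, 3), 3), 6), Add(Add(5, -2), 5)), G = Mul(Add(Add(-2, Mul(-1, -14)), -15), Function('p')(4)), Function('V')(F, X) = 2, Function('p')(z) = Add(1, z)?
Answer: -1440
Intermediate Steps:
G = -15 (G = Mul(Add(Add(-2, Mul(-1, -14)), -15), Add(1, 4)) = Mul(Add(Add(-2, 14), -15), 5) = Mul(Add(12, -15), 5) = Mul(-3, 5) = -15)
u = 96 (u = Mul(Mul(2, 6), Add(Add(5, -2), 5)) = Mul(12, Add(3, 5)) = Mul(12, 8) = 96)
Mul(u, G) = Mul(96, -15) = -1440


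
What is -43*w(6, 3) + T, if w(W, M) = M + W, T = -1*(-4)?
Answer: -383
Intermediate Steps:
T = 4
-43*w(6, 3) + T = -43*(3 + 6) + 4 = -43*9 + 4 = -387 + 4 = -383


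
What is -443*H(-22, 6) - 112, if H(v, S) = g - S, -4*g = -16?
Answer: 774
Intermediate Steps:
g = 4 (g = -¼*(-16) = 4)
H(v, S) = 4 - S
-443*H(-22, 6) - 112 = -443*(4 - 1*6) - 112 = -443*(4 - 6) - 112 = -443*(-2) - 112 = 886 - 112 = 774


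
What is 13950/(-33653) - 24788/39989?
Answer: -1392037114/1345749817 ≈ -1.0344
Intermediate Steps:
13950/(-33653) - 24788/39989 = 13950*(-1/33653) - 24788*1/39989 = -13950/33653 - 24788/39989 = -1392037114/1345749817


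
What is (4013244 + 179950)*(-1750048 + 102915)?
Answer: -6906748212802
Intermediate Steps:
(4013244 + 179950)*(-1750048 + 102915) = 4193194*(-1647133) = -6906748212802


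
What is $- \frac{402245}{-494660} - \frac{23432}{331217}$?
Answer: $\frac{24327901809}{32767960244} \approx 0.74243$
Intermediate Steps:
$- \frac{402245}{-494660} - \frac{23432}{331217} = \left(-402245\right) \left(- \frac{1}{494660}\right) - \frac{23432}{331217} = \frac{80449}{98932} - \frac{23432}{331217} = \frac{24327901809}{32767960244}$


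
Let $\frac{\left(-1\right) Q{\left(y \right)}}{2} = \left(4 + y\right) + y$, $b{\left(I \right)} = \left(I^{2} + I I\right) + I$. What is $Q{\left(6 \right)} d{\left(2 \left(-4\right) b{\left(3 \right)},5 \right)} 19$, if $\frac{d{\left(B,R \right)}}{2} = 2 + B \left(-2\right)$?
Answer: $-411008$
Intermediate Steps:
$b{\left(I \right)} = I + 2 I^{2}$ ($b{\left(I \right)} = \left(I^{2} + I^{2}\right) + I = 2 I^{2} + I = I + 2 I^{2}$)
$Q{\left(y \right)} = -8 - 4 y$ ($Q{\left(y \right)} = - 2 \left(\left(4 + y\right) + y\right) = - 2 \left(4 + 2 y\right) = -8 - 4 y$)
$d{\left(B,R \right)} = 4 - 4 B$ ($d{\left(B,R \right)} = 2 \left(2 + B \left(-2\right)\right) = 2 \left(2 - 2 B\right) = 4 - 4 B$)
$Q{\left(6 \right)} d{\left(2 \left(-4\right) b{\left(3 \right)},5 \right)} 19 = \left(-8 - 24\right) \left(4 - 4 \cdot 2 \left(-4\right) 3 \left(1 + 2 \cdot 3\right)\right) 19 = \left(-8 - 24\right) \left(4 - 4 \left(- 8 \cdot 3 \left(1 + 6\right)\right)\right) 19 = - 32 \left(4 - 4 \left(- 8 \cdot 3 \cdot 7\right)\right) 19 = - 32 \left(4 - 4 \left(\left(-8\right) 21\right)\right) 19 = - 32 \left(4 - -672\right) 19 = - 32 \left(4 + 672\right) 19 = \left(-32\right) 676 \cdot 19 = \left(-21632\right) 19 = -411008$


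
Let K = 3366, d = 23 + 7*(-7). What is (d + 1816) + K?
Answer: 5156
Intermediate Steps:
d = -26 (d = 23 - 49 = -26)
(d + 1816) + K = (-26 + 1816) + 3366 = 1790 + 3366 = 5156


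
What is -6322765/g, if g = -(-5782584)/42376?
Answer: -33491686205/722823 ≈ -46335.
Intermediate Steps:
g = 722823/5297 (g = -(-5782584)/42376 = -204*(-14173/21188) = 722823/5297 ≈ 136.46)
-6322765/g = -6322765/722823/5297 = -6322765*5297/722823 = -33491686205/722823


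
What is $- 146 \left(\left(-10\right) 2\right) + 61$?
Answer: $2981$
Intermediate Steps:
$- 146 \left(\left(-10\right) 2\right) + 61 = \left(-146\right) \left(-20\right) + 61 = 2920 + 61 = 2981$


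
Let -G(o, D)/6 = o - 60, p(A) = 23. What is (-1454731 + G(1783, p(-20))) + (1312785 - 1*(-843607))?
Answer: 691323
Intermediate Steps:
G(o, D) = 360 - 6*o (G(o, D) = -6*(o - 60) = -6*(-60 + o) = 360 - 6*o)
(-1454731 + G(1783, p(-20))) + (1312785 - 1*(-843607)) = (-1454731 + (360 - 6*1783)) + (1312785 - 1*(-843607)) = (-1454731 + (360 - 10698)) + (1312785 + 843607) = (-1454731 - 10338) + 2156392 = -1465069 + 2156392 = 691323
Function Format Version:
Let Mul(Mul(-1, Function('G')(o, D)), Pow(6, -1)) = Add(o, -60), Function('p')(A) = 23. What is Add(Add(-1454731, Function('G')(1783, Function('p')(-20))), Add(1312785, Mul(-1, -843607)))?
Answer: 691323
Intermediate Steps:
Function('G')(o, D) = Add(360, Mul(-6, o)) (Function('G')(o, D) = Mul(-6, Add(o, -60)) = Mul(-6, Add(-60, o)) = Add(360, Mul(-6, o)))
Add(Add(-1454731, Function('G')(1783, Function('p')(-20))), Add(1312785, Mul(-1, -843607))) = Add(Add(-1454731, Add(360, Mul(-6, 1783))), Add(1312785, Mul(-1, -843607))) = Add(Add(-1454731, Add(360, -10698)), Add(1312785, 843607)) = Add(Add(-1454731, -10338), 2156392) = Add(-1465069, 2156392) = 691323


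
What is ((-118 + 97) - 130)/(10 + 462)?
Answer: -151/472 ≈ -0.31992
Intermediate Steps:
((-118 + 97) - 130)/(10 + 462) = (-21 - 130)/472 = -151*1/472 = -151/472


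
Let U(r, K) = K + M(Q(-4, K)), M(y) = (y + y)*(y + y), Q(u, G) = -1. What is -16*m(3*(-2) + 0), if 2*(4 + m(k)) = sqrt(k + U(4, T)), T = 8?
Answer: 64 - 8*sqrt(6) ≈ 44.404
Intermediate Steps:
M(y) = 4*y**2 (M(y) = (2*y)*(2*y) = 4*y**2)
U(r, K) = 4 + K (U(r, K) = K + 4*(-1)**2 = K + 4*1 = K + 4 = 4 + K)
m(k) = -4 + sqrt(12 + k)/2 (m(k) = -4 + sqrt(k + (4 + 8))/2 = -4 + sqrt(k + 12)/2 = -4 + sqrt(12 + k)/2)
-16*m(3*(-2) + 0) = -16*(-4 + sqrt(12 + (3*(-2) + 0))/2) = -16*(-4 + sqrt(12 + (-6 + 0))/2) = -16*(-4 + sqrt(12 - 6)/2) = -16*(-4 + sqrt(6)/2) = 64 - 8*sqrt(6)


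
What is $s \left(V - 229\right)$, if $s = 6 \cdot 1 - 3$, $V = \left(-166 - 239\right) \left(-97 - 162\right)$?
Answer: $313998$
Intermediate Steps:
$V = 104895$ ($V = \left(-405\right) \left(-259\right) = 104895$)
$s = 3$ ($s = 6 - 3 = 3$)
$s \left(V - 229\right) = 3 \left(104895 - 229\right) = 3 \cdot 104666 = 313998$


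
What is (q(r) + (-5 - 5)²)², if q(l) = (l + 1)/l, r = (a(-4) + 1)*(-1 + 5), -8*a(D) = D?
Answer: 368449/36 ≈ 10235.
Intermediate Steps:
a(D) = -D/8
r = 6 (r = (-⅛*(-4) + 1)*(-1 + 5) = (½ + 1)*4 = (3/2)*4 = 6)
q(l) = (1 + l)/l
(q(r) + (-5 - 5)²)² = ((1 + 6)/6 + (-5 - 5)²)² = ((⅙)*7 + (-10)²)² = (7/6 + 100)² = (607/6)² = 368449/36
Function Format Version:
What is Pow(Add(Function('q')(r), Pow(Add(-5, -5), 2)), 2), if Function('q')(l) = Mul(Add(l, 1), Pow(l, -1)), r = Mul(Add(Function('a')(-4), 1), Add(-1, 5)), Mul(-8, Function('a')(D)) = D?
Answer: Rational(368449, 36) ≈ 10235.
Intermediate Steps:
Function('a')(D) = Mul(Rational(-1, 8), D)
r = 6 (r = Mul(Add(Mul(Rational(-1, 8), -4), 1), Add(-1, 5)) = Mul(Add(Rational(1, 2), 1), 4) = Mul(Rational(3, 2), 4) = 6)
Function('q')(l) = Mul(Pow(l, -1), Add(1, l)) (Function('q')(l) = Mul(Add(1, l), Pow(l, -1)) = Mul(Pow(l, -1), Add(1, l)))
Pow(Add(Function('q')(r), Pow(Add(-5, -5), 2)), 2) = Pow(Add(Mul(Pow(6, -1), Add(1, 6)), Pow(Add(-5, -5), 2)), 2) = Pow(Add(Mul(Rational(1, 6), 7), Pow(-10, 2)), 2) = Pow(Add(Rational(7, 6), 100), 2) = Pow(Rational(607, 6), 2) = Rational(368449, 36)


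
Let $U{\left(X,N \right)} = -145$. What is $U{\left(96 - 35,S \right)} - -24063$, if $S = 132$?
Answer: $23918$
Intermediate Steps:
$U{\left(96 - 35,S \right)} - -24063 = -145 - -24063 = -145 + 24063 = 23918$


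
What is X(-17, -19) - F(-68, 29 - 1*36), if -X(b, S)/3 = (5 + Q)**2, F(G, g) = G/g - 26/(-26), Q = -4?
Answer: -96/7 ≈ -13.714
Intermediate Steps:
F(G, g) = 1 + G/g (F(G, g) = G/g - 26*(-1/26) = G/g + 1 = 1 + G/g)
X(b, S) = -3 (X(b, S) = -3*(5 - 4)**2 = -3*1**2 = -3*1 = -3)
X(-17, -19) - F(-68, 29 - 1*36) = -3 - (-68 + (29 - 1*36))/(29 - 1*36) = -3 - (-68 + (29 - 36))/(29 - 36) = -3 - (-68 - 7)/(-7) = -3 - (-1)*(-75)/7 = -3 - 1*75/7 = -3 - 75/7 = -96/7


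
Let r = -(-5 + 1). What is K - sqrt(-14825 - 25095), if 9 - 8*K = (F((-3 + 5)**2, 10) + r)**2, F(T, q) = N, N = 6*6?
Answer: -1591/8 - 4*I*sqrt(2495) ≈ -198.88 - 199.8*I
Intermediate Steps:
N = 36
F(T, q) = 36
r = 4 (r = -1*(-4) = 4)
K = -1591/8 (K = 9/8 - (36 + 4)**2/8 = 9/8 - 1/8*40**2 = 9/8 - 1/8*1600 = 9/8 - 200 = -1591/8 ≈ -198.88)
K - sqrt(-14825 - 25095) = -1591/8 - sqrt(-14825 - 25095) = -1591/8 - sqrt(-39920) = -1591/8 - 4*I*sqrt(2495)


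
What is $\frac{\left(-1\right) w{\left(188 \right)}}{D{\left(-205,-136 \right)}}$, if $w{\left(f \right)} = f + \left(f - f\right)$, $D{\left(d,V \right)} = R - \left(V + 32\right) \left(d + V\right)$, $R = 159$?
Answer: $\frac{188}{35305} \approx 0.005325$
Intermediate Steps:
$D{\left(d,V \right)} = 159 - \left(32 + V\right) \left(V + d\right)$ ($D{\left(d,V \right)} = 159 - \left(V + 32\right) \left(d + V\right) = 159 - \left(32 + V\right) \left(V + d\right)$)
$w{\left(f \right)} = f$ ($w{\left(f \right)} = f + 0 = f$)
$\frac{\left(-1\right) w{\left(188 \right)}}{D{\left(-205,-136 \right)}} = \frac{\left(-1\right) 188}{159 - \left(-136\right)^{2} - -4352 - -6560 - \left(-136\right) \left(-205\right)} = - \frac{188}{159 - 18496 + 4352 + 6560 - 27880} = - \frac{188}{-35305} = \left(-188\right) \left(- \frac{1}{35305}\right) = \frac{188}{35305}$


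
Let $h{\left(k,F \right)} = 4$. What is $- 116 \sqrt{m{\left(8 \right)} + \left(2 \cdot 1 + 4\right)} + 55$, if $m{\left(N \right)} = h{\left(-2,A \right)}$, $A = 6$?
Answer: $55 - 116 \sqrt{10} \approx -311.82$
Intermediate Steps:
$m{\left(N \right)} = 4$
$- 116 \sqrt{m{\left(8 \right)} + \left(2 \cdot 1 + 4\right)} + 55 = - 116 \sqrt{4 + \left(2 \cdot 1 + 4\right)} + 55 = - 116 \sqrt{4 + \left(2 + 4\right)} + 55 = - 116 \sqrt{4 + 6} + 55 = - 116 \sqrt{10} + 55 = 55 - 116 \sqrt{10}$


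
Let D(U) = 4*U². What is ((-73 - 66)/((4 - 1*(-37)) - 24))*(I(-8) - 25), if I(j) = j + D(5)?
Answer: -9313/17 ≈ -547.82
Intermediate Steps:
I(j) = 100 + j (I(j) = j + 4*5² = j + 4*25 = j + 100 = 100 + j)
((-73 - 66)/((4 - 1*(-37)) - 24))*(I(-8) - 25) = ((-73 - 66)/((4 - 1*(-37)) - 24))*((100 - 8) - 25) = (-139/((4 + 37) - 24))*(92 - 25) = -139/(41 - 24)*67 = -139/17*67 = -9313/17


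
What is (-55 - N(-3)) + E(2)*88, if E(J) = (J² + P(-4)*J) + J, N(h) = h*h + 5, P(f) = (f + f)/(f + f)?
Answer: 635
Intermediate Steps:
P(f) = 1 (P(f) = (2*f)/((2*f)) = (2*f)*(1/(2*f)) = 1)
N(h) = 5 + h² (N(h) = h² + 5 = 5 + h²)
E(J) = J² + 2*J (E(J) = (J² + 1*J) + J = (J² + J) + J = (J + J²) + J = J² + 2*J)
(-55 - N(-3)) + E(2)*88 = (-55 - (5 + (-3)²)) + (2*(2 + 2))*88 = (-55 - (5 + 9)) + (2*4)*88 = (-55 - 1*14) + 8*88 = (-55 - 14) + 704 = -69 + 704 = 635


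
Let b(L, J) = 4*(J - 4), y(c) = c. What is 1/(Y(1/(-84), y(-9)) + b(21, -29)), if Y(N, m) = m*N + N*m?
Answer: -14/1845 ≈ -0.0075881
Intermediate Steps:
b(L, J) = -16 + 4*J (b(L, J) = 4*(-4 + J) = -16 + 4*J)
Y(N, m) = 2*N*m (Y(N, m) = N*m + N*m = 2*N*m)
1/(Y(1/(-84), y(-9)) + b(21, -29)) = 1/(2*(-9)/(-84) + (-16 + 4*(-29))) = 1/(2*(-1/84)*(-9) + (-16 - 116)) = 1/(3/14 - 132) = 1/(-1845/14) = -14/1845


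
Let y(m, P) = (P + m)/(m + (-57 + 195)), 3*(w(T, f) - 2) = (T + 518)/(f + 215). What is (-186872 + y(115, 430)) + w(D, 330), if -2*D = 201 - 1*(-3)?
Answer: -77298713527/413655 ≈ -1.8687e+5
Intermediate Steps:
D = -102 (D = -(201 - 1*(-3))/2 = -(201 + 3)/2 = -½*204 = -102)
w(T, f) = 2 + (518 + T)/(3*(215 + f)) (w(T, f) = 2 + ((T + 518)/(f + 215))/3 = 2 + ((518 + T)/(215 + f))/3 = 2 + (518 + T)/(3*(215 + f)))
y(m, P) = (P + m)/(138 + m) (y(m, P) = (P + m)/(m + 138) = (P + m)/(138 + m))
(-186872 + y(115, 430)) + w(D, 330) = (-186872 + (430 + 115)/(138 + 115)) + (1808 - 102 + 6*330)/(3*(215 + 330)) = (-186872 + 545/253) + (⅓)*(1808 - 102 + 1980)/545 = (-186872 + (1/253)*545) + (⅓)*(1/545)*3686 = (-186872 + 545/253) + 3686/1635 = -47278071/253 + 3686/1635 = -77298713527/413655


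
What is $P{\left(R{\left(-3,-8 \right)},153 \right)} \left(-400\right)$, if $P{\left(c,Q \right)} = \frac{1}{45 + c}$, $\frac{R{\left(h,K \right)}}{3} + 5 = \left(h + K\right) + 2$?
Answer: $- \frac{400}{3} \approx -133.33$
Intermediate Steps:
$R{\left(h,K \right)} = -9 + 3 K + 3 h$ ($R{\left(h,K \right)} = -15 + 3 \left(\left(h + K\right) + 2\right) = -15 + 3 \left(\left(K + h\right) + 2\right) = -15 + 3 \left(2 + K + h\right) = -15 + \left(6 + 3 K + 3 h\right) = -9 + 3 K + 3 h$)
$P{\left(R{\left(-3,-8 \right)},153 \right)} \left(-400\right) = \frac{1}{45 + \left(-9 + 3 \left(-8\right) + 3 \left(-3\right)\right)} \left(-400\right) = \frac{1}{45 - 42} \left(-400\right) = \frac{1}{3} \left(-400\right) = - \frac{400}{3}$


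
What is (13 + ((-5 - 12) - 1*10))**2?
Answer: 196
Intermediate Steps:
(13 + ((-5 - 12) - 1*10))**2 = (13 + (-17 - 10))**2 = (13 - 27)**2 = (-14)**2 = 196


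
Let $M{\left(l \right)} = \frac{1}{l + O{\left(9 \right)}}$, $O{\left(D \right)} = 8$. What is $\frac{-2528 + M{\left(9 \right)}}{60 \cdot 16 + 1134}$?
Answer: $- \frac{14325}{11866} \approx -1.2072$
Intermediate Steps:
$M{\left(l \right)} = \frac{1}{8 + l}$ ($M{\left(l \right)} = \frac{1}{l + 8} = \frac{1}{8 + l}$)
$\frac{-2528 + M{\left(9 \right)}}{60 \cdot 16 + 1134} = \frac{-2528 + \frac{1}{8 + 9}}{60 \cdot 16 + 1134} = \frac{-2528 + \frac{1}{17}}{960 + 1134} = \frac{-2528 + \frac{1}{17}}{2094} = \left(- \frac{42975}{17}\right) \frac{1}{2094} = - \frac{14325}{11866}$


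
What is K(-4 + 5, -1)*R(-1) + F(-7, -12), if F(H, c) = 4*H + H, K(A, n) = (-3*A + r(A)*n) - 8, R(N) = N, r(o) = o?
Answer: -23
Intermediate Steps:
K(A, n) = -8 - 3*A + A*n (K(A, n) = (-3*A + A*n) - 8 = -8 - 3*A + A*n)
F(H, c) = 5*H
K(-4 + 5, -1)*R(-1) + F(-7, -12) = (-8 - 3*(-4 + 5) + (-4 + 5)*(-1))*(-1) + 5*(-7) = (-8 - 3*1 + 1*(-1))*(-1) - 35 = (-8 - 3 - 1)*(-1) - 35 = -12*(-1) - 35 = 12 - 35 = -23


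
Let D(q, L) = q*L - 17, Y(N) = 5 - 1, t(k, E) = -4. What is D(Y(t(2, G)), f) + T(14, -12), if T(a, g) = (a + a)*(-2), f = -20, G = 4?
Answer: -153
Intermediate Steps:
Y(N) = 4
T(a, g) = -4*a (T(a, g) = (2*a)*(-2) = -4*a)
D(q, L) = -17 + L*q (D(q, L) = L*q - 17 = -17 + L*q)
D(Y(t(2, G)), f) + T(14, -12) = (-17 - 20*4) - 4*14 = (-17 - 80) - 56 = -97 - 56 = -153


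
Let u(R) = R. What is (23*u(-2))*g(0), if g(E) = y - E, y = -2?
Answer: 92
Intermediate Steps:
g(E) = -2 - E
(23*u(-2))*g(0) = (23*(-2))*(-2 - 1*0) = -46*(-2 + 0) = -46*(-2) = 92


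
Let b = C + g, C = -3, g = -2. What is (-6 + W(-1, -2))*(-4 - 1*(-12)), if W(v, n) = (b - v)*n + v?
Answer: 8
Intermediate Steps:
b = -5 (b = -3 - 2 = -5)
W(v, n) = v + n*(-5 - v) (W(v, n) = (-5 - v)*n + v = n*(-5 - v) + v = v + n*(-5 - v))
(-6 + W(-1, -2))*(-4 - 1*(-12)) = (-6 + (-1 - 5*(-2) - 1*(-2)*(-1)))*(-4 - 1*(-12)) = (-6 + (-1 + 10 - 2))*(-4 + 12) = (-6 + 7)*8 = 1*8 = 8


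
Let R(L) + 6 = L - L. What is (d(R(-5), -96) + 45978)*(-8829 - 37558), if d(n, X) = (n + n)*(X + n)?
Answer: -2189559174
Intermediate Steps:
R(L) = -6 (R(L) = -6 + (L - L) = -6 + 0 = -6)
d(n, X) = 2*n*(X + n) (d(n, X) = (2*n)*(X + n) = 2*n*(X + n))
(d(R(-5), -96) + 45978)*(-8829 - 37558) = (2*(-6)*(-96 - 6) + 45978)*(-8829 - 37558) = (2*(-6)*(-102) + 45978)*(-46387) = (1224 + 45978)*(-46387) = 47202*(-46387) = -2189559174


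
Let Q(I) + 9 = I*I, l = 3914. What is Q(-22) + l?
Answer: 4389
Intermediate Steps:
Q(I) = -9 + I² (Q(I) = -9 + I*I = -9 + I²)
Q(-22) + l = (-9 + (-22)²) + 3914 = (-9 + 484) + 3914 = 475 + 3914 = 4389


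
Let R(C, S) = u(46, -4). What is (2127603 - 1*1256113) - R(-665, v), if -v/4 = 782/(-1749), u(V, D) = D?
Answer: 871494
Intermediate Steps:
v = 3128/1749 (v = -3128/(-1749) = -3128*(-1)/1749 = -4*(-782/1749) = 3128/1749 ≈ 1.7885)
R(C, S) = -4
(2127603 - 1*1256113) - R(-665, v) = (2127603 - 1*1256113) - 1*(-4) = (2127603 - 1256113) + 4 = 871490 + 4 = 871494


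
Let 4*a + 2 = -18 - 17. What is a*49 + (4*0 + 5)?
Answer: -1793/4 ≈ -448.25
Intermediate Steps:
a = -37/4 (a = -½ + (-18 - 17)/4 = -½ + (¼)*(-35) = -½ - 35/4 = -37/4 ≈ -9.2500)
a*49 + (4*0 + 5) = -37/4*49 + (4*0 + 5) = -1813/4 + (0 + 5) = -1813/4 + 5 = -1793/4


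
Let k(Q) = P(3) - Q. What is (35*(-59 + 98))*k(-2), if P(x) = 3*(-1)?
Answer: -1365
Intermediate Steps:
P(x) = -3
k(Q) = -3 - Q
(35*(-59 + 98))*k(-2) = (35*(-59 + 98))*(-3 - 1*(-2)) = (35*39)*(-3 + 2) = 1365*(-1) = -1365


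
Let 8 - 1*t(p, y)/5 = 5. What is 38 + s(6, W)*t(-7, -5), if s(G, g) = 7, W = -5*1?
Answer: 143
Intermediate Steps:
t(p, y) = 15 (t(p, y) = 40 - 5*5 = 40 - 25 = 15)
W = -5
38 + s(6, W)*t(-7, -5) = 38 + 7*15 = 38 + 105 = 143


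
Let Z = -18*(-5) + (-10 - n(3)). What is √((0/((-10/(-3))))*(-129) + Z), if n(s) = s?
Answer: √77 ≈ 8.7750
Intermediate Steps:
Z = 77 (Z = -18*(-5) + (-10 - 1*3) = 90 + (-10 - 3) = 90 - 13 = 77)
√((0/((-10/(-3))))*(-129) + Z) = √((0/((-10/(-3))))*(-129) + 77) = √((0/((-10*(-⅓))))*(-129) + 77) = √((0/(10/3))*(-129) + 77) = √((0*(3/10))*(-129) + 77) = √(0*(-129) + 77) = √(0 + 77) = √77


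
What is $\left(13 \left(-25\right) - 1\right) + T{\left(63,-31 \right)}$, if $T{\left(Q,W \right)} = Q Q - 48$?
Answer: $3595$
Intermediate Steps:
$T{\left(Q,W \right)} = -48 + Q^{2}$ ($T{\left(Q,W \right)} = Q^{2} - 48 = -48 + Q^{2}$)
$\left(13 \left(-25\right) - 1\right) + T{\left(63,-31 \right)} = \left(13 \left(-25\right) - 1\right) - \left(48 - 63^{2}\right) = \left(-325 - 1\right) + \left(-48 + 3969\right) = -326 + 3921 = 3595$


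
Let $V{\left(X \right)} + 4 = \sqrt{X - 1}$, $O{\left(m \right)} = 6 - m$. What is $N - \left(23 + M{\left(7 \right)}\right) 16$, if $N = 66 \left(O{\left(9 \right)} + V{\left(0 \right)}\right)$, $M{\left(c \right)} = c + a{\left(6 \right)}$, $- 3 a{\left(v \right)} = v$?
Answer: $-910 + 66 i \approx -910.0 + 66.0 i$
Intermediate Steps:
$a{\left(v \right)} = - \frac{v}{3}$
$V{\left(X \right)} = -4 + \sqrt{-1 + X}$ ($V{\left(X \right)} = -4 + \sqrt{X - 1} = -4 + \sqrt{-1 + X}$)
$M{\left(c \right)} = -2 + c$ ($M{\left(c \right)} = c - 2 = -2 + c$)
$N = -462 + 66 i$ ($N = 66 \left(\left(6 - 9\right) - \left(4 - \sqrt{-1 + 0}\right)\right) = 66 \left(\left(6 - 9\right) - \left(4 - \sqrt{-1}\right)\right) = 66 \left(-3 - \left(4 - i\right)\right) = 66 \left(-7 + i\right) = -462 + 66 i \approx -462.0 + 66.0 i$)
$N - \left(23 + M{\left(7 \right)}\right) 16 = \left(-462 + 66 i\right) - \left(23 + \left(-2 + 7\right)\right) 16 = \left(-462 + 66 i\right) - \left(23 + 5\right) 16 = \left(-462 + 66 i\right) - 28 \cdot 16 = \left(-462 + 66 i\right) - 448 = -910 + 66 i$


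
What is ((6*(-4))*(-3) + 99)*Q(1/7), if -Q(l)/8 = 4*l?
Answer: -5472/7 ≈ -781.71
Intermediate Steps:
Q(l) = -32*l
((6*(-4))*(-3) + 99)*Q(1/7) = ((6*(-4))*(-3) + 99)*(-32/7) = (-24*(-3) + 99)*(-32*⅐) = (72 + 99)*(-32/7) = 171*(-32/7) = -5472/7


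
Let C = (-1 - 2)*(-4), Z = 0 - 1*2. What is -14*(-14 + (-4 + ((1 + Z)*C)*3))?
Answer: 756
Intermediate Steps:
Z = -2 (Z = 0 - 2 = -2)
C = 12 (C = -3*(-4) = 12)
-14*(-14 + (-4 + ((1 + Z)*C)*3)) = -14*(-14 + (-4 + ((1 - 2)*12)*3)) = -14*(-14 + (-4 - 1*12*3)) = -14*(-14 + (-4 - 12*3)) = -14*(-14 + (-4 - 36)) = -14*(-14 - 40) = -14*(-54) = 756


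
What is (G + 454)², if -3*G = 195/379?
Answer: 29584344001/143641 ≈ 2.0596e+5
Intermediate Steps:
G = -65/379 ≈ -0.17150
(G + 454)² = (-65/379 + 454)² = (172001/379)² = 29584344001/143641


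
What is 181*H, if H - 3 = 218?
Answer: 40001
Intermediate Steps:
H = 221 (H = 3 + 218 = 221)
181*H = 181*221 = 40001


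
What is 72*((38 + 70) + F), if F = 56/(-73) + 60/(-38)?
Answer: 10551024/1387 ≈ 7607.1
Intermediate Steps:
F = -3254/1387 (F = 56*(-1/73) + 60*(-1/38) = -56/73 - 30/19 = -3254/1387 ≈ -2.3461)
72*((38 + 70) + F) = 72*((38 + 70) - 3254/1387) = 72*(108 - 3254/1387) = 72*(146542/1387) = 10551024/1387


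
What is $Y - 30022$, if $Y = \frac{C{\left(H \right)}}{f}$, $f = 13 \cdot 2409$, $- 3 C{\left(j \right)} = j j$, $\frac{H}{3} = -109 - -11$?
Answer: $- \frac{313409262}{10439} \approx -30023.0$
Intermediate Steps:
$H = -294$ ($H = 3 \left(-109 - -11\right) = 3 \left(-109 + 11\right) = 3 \left(-98\right) = -294$)
$C{\left(j \right)} = - \frac{j^{2}}{3}$ ($C{\left(j \right)} = - \frac{j j}{3} = - \frac{j^{2}}{3}$)
$f = 31317$
$Y = - \frac{9604}{10439}$ ($Y = \frac{\left(- \frac{1}{3}\right) \left(-294\right)^{2}}{31317} = \left(- \frac{1}{3}\right) 86436 \cdot \frac{1}{31317} = \left(-28812\right) \frac{1}{31317} = - \frac{9604}{10439} \approx -0.92001$)
$Y - 30022 = - \frac{9604}{10439} - 30022 = - \frac{313409262}{10439}$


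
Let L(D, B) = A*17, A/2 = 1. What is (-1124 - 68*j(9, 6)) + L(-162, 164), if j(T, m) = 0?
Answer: -1090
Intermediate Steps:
A = 2 (A = 2*1 = 2)
L(D, B) = 34 (L(D, B) = 2*17 = 34)
(-1124 - 68*j(9, 6)) + L(-162, 164) = (-1124 - 68*0) + 34 = (-1124 - 1*0) + 34 = (-1124 + 0) + 34 = -1124 + 34 = -1090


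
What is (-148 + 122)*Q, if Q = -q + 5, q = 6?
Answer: 26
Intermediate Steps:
Q = -1 (Q = -1*6 + 5 = -6 + 5 = -1)
(-148 + 122)*Q = (-148 + 122)*(-1) = -26*(-1) = 26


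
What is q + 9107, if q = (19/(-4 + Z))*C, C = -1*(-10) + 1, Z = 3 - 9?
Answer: 90861/10 ≈ 9086.1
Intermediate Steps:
Z = -6
C = 11 (C = 10 + 1 = 11)
q = -209/10 (q = (19/(-4 - 6))*11 = (19/(-10))*11 = -1/10*19*11 = -19/10*11 = -209/10 ≈ -20.900)
q + 9107 = -209/10 + 9107 = 90861/10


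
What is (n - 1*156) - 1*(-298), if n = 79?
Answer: 221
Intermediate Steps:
(n - 1*156) - 1*(-298) = (79 - 1*156) - 1*(-298) = (79 - 156) + 298 = -77 + 298 = 221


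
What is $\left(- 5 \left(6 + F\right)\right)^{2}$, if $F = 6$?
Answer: $3600$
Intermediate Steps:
$\left(- 5 \left(6 + F\right)\right)^{2} = \left(- 5 \left(6 + 6\right)\right)^{2} = \left(\left(-5\right) 12\right)^{2} = \left(-60\right)^{2} = 3600$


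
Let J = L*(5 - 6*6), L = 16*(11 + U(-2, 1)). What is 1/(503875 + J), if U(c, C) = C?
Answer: 1/497923 ≈ 2.0083e-6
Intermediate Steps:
L = 192 (L = 16*(11 + 1) = 16*12 = 192)
J = -5952 (J = 192*(5 - 6*6) = 192*(5 - 36) = 192*(-31) = -5952)
1/(503875 + J) = 1/(503875 - 5952) = 1/497923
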